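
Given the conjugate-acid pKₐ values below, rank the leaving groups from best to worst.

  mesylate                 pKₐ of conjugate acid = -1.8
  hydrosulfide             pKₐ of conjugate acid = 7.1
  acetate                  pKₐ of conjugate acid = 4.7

Lower conjugate-acid pKₐ ⇒ weaker base ⇒ better leaving group.
Sorting by the given values: mesylate (-1.8), acetate (4.7), hydrosulfide (7.1).

mesylate > acetate > hydrosulfide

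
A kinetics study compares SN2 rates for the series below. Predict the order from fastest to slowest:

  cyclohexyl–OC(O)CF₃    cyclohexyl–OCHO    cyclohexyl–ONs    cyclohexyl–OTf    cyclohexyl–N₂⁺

cyclohexyl–N₂⁺ > cyclohexyl–OTf > cyclohexyl–ONs > cyclohexyl–OC(O)CF₃ > cyclohexyl–OCHO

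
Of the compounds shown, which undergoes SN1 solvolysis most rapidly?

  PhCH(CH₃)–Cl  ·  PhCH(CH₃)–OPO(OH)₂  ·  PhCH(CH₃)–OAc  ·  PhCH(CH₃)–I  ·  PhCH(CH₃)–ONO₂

PhCH(CH₃)–I

Same R in every case — rank the leaving groups.
Leaving-group ability tracks the stability of the departed species; conjugate-acid pKₐ is the usual yardstick (lower pKₐ → better LG).
PhCH(CH₃)–I loses I⁻: pKₐ(HI) ≈ -10
PhCH(CH₃)–Cl loses Cl⁻: pKₐ(HCl) ≈ -7
PhCH(CH₃)–ONO₂ loses NO₃⁻: pKₐ(HNO₃) ≈ -1.3
PhCH(CH₃)–OPO(OH)₂ loses H₂PO₄⁻: pKₐ(H₃PO₄) ≈ 2.1
PhCH(CH₃)–OAc loses AcO⁻: pKₐ(CH₃COOH) ≈ 4.8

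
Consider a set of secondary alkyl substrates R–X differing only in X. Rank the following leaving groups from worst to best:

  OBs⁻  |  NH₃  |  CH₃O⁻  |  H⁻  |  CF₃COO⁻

The more stable X⁻ (or X) is on its own — i.e. the weaker a base it is — the better a leaving group it makes.
OBs⁻: pKₐ(p-BrC₆H₄SO₃H) ≈ -2.8 — arenesulfonate with a p-bromo substituent
CF₃COO⁻: pKₐ(CF₃COOH) ≈ 0.2 — strongly electron-withdrawing CF₃ stabilises the carboxylate
NH₃: pKₐ(NH₄⁺) ≈ 9.2
CH₃O⁻: pKₐ(CH₃OH) ≈ 15.5 — strong base; alkoxides do not leave unassisted
H⁻: pKₐ(H₂) ≈ 36 — extremely strong base; leaves only in special hydride-transfer contexts
The question asks for worst first, so the sequence is read in increasing leaving-group ability.

H⁻ < CH₃O⁻ < NH₃ < CF₃COO⁻ < OBs⁻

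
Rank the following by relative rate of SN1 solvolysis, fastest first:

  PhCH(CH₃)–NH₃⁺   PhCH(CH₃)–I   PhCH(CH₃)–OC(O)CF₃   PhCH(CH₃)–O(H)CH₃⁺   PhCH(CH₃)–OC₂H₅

With the same alkyl group throughout, only the leaving group differentiates the rates.
Rank by basicity of the departing species: weakest base leaves most easily.
PhCH(CH₃)–I loses I⁻: pKₐ(HI) ≈ -10
PhCH(CH₃)–O(H)CH₃⁺ loses R'OH: pKₐ(R'OH₂⁺) ≈ -2.4
PhCH(CH₃)–OC(O)CF₃ loses CF₃COO⁻: pKₐ(CF₃COOH) ≈ 0.2
PhCH(CH₃)–NH₃⁺ loses NH₃: pKₐ(NH₄⁺) ≈ 9.2
PhCH(CH₃)–OC₂H₅ loses CH₃CH₂O⁻: pKₐ(CH₃CH₂OH) ≈ 16

PhCH(CH₃)–I > PhCH(CH₃)–O(H)CH₃⁺ > PhCH(CH₃)–OC(O)CF₃ > PhCH(CH₃)–NH₃⁺ > PhCH(CH₃)–OC₂H₅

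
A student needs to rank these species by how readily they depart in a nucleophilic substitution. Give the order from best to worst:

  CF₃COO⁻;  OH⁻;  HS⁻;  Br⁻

Br⁻: pKₐ(HBr) ≈ -9
CF₃COO⁻: pKₐ(CF₃COOH) ≈ 0.2
HS⁻: pKₐ(H₂S) ≈ 7 — larger and more polarisable than the oxygen analogue
OH⁻: pKₐ(H₂O) ≈ 15.7

Br⁻ > CF₃COO⁻ > HS⁻ > OH⁻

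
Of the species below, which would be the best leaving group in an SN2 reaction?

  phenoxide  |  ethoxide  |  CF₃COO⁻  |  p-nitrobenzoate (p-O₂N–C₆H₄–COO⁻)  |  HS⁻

CF₃COO⁻

CF₃COO⁻: pKₐ(CF₃COOH) ≈ 0.2
p-nitrobenzoate (p-O₂N–C₆H₄–COO⁻): pKₐ(p-nitrobenzoic acid) ≈ 3.4
HS⁻: pKₐ(H₂S) ≈ 7
phenoxide: pKₐ(C₆H₅OH (phenol)) ≈ 10
ethoxide: pKₐ(CH₃CH₂OH) ≈ 16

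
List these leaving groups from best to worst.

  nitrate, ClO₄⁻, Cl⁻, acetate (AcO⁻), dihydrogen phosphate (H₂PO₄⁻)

ClO₄⁻ > Cl⁻ > nitrate > dihydrogen phosphate (H₂PO₄⁻) > acetate (AcO⁻)

The more stable X⁻ (or X) is on its own — i.e. the weaker a base it is — the better a leaving group it makes.
ClO₄⁻: pKₐ(HClO₄) ≈ -10
Cl⁻: pKₐ(HCl) ≈ -7 — moderately weak base
nitrate: pKₐ(HNO₃) ≈ -1.3 — resonance-delocalised over three oxygens
dihydrogen phosphate (H₂PO₄⁻): pKₐ(H₃PO₄) ≈ 2.1
acetate (AcO⁻): pKₐ(CH₃COOH) ≈ 4.8 — resonance-stabilised but still a weak base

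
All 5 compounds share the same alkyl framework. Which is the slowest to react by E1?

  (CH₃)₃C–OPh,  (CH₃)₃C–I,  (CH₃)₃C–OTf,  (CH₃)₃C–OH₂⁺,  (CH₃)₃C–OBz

(CH₃)₃C–OPh

Identical carbon frameworks mean the comparison reduces to leaving-group quality.
A good leaving group is a weak base: the lower the pKₐ of its conjugate acid, the more readily it departs.
(CH₃)₃C–OTf loses OTf⁻: pKₐ(CF₃SO₃H (triflic acid)) ≈ -14
(CH₃)₃C–I loses I⁻: pKₐ(HI) ≈ -10
(CH₃)₃C–OH₂⁺ loses H₂O: pKₐ(H₃O⁺) ≈ -1.7
(CH₃)₃C–OBz loses PhCOO⁻: pKₐ(C₆H₅COOH) ≈ 4.2
(CH₃)₃C–OPh loses PhO⁻: pKₐ(C₆H₅OH (phenol)) ≈ 10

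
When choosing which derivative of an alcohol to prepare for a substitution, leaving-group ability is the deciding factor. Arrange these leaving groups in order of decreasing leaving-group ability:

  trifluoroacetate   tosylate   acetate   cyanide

tosylate: pKₐ(p-CH₃C₆H₄SO₃H (TsOH)) ≈ -2.8
trifluoroacetate: pKₐ(CF₃COOH) ≈ 0.2
acetate: pKₐ(CH₃COOH) ≈ 4.8
cyanide: pKₐ(HCN) ≈ 9.2

tosylate > trifluoroacetate > acetate > cyanide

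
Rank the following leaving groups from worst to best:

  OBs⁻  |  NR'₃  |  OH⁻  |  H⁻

H⁻ < OH⁻ < NR'₃ < OBs⁻

OBs⁻: pKₐ(p-BrC₆H₄SO₃H) ≈ -2.8
NR'₃: pKₐ(R'₃NH⁺) ≈ 10.7
OH⁻: pKₐ(H₂O) ≈ 15.7 — strong base; essentially never leaves without prior activation
H⁻: pKₐ(H₂) ≈ 36
Reversing gives the worst-to-best order requested.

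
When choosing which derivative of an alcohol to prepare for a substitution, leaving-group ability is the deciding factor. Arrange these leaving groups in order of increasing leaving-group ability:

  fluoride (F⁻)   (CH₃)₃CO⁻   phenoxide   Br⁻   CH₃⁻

Br⁻: pKₐ(HBr) ≈ -9
fluoride (F⁻): pKₐ(HF) ≈ 3.2
phenoxide: pKₐ(C₆H₅OH (phenol)) ≈ 10
(CH₃)₃CO⁻: pKₐ(t-BuOH) ≈ 18
CH₃⁻: pKₐ(CH₄) ≈ 48
Listed from poorest to best leaving group as asked.

CH₃⁻ < (CH₃)₃CO⁻ < phenoxide < fluoride (F⁻) < Br⁻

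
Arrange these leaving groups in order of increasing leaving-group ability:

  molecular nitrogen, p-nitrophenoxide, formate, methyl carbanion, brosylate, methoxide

A good leaving group is a weak base: the lower the pKₐ of its conjugate acid, the more readily it departs.
molecular nitrogen: no meaningful conjugate acid; N₂ departs as an exceptionally stable neutral molecule
brosylate: pKₐ(p-BrC₆H₄SO₃H) ≈ -2.8
formate: pKₐ(HCOOH) ≈ 3.8 — resonance-stabilised carboxylate
p-nitrophenoxide: pKₐ(p-nitrophenol) ≈ 7.2 — nitro group delocalises the charge; the classic chromogenic LG
methoxide: pKₐ(CH₃OH) ≈ 15.5 — strong base; alkoxides do not leave unassisted
methyl carbanion: pKₐ(CH₄) ≈ 48
Reversing gives the worst-to-best order requested.

methyl carbanion < methoxide < p-nitrophenoxide < formate < brosylate < molecular nitrogen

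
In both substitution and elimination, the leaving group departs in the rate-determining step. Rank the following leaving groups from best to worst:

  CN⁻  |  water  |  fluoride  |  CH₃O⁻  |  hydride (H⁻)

Leaving-group ability tracks the stability of the departed species; conjugate-acid pKₐ is the usual yardstick (lower pKₐ → better LG).
water: pKₐ(H₃O⁺) ≈ -1.7
fluoride: pKₐ(HF) ≈ 3.2
CN⁻: pKₐ(HCN) ≈ 9.2
CH₃O⁻: pKₐ(CH₃OH) ≈ 15.5
hydride (H⁻): pKₐ(H₂) ≈ 36

water > fluoride > CN⁻ > CH₃O⁻ > hydride (H⁻)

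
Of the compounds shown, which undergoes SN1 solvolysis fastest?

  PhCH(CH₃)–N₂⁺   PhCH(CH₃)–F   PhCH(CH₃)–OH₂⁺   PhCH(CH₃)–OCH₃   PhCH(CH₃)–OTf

PhCH(CH₃)–N₂⁺

Same R in every case — rank the leaving groups.
Rank by basicity of the departing species: weakest base leaves most easily.
PhCH(CH₃)–N₂⁺ loses N₂: no meaningful conjugate acid; N₂ departs as an exceptionally stable neutral molecule
PhCH(CH₃)–OTf loses OTf⁻: pKₐ(CF₃SO₃H (triflic acid)) ≈ -14
PhCH(CH₃)–OH₂⁺ loses H₂O: pKₐ(H₃O⁺) ≈ -1.7
PhCH(CH₃)–F loses F⁻: pKₐ(HF) ≈ 3.2
PhCH(CH₃)–OCH₃ loses CH₃O⁻: pKₐ(CH₃OH) ≈ 15.5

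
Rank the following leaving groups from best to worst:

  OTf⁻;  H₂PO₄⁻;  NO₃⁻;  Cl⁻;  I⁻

A good leaving group is a weak base: the lower the pKₐ of its conjugate acid, the more readily it departs.
OTf⁻: pKₐ(CF₃SO₃H (triflic acid)) ≈ -14
I⁻: pKₐ(HI) ≈ -10
Cl⁻: pKₐ(HCl) ≈ -7
NO₃⁻: pKₐ(HNO₃) ≈ -1.3
H₂PO₄⁻: pKₐ(H₃PO₄) ≈ 2.1

OTf⁻ > I⁻ > Cl⁻ > NO₃⁻ > H₂PO₄⁻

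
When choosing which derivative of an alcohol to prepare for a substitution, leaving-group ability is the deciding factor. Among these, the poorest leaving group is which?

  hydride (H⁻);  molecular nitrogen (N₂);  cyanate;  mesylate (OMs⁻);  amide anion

amide anion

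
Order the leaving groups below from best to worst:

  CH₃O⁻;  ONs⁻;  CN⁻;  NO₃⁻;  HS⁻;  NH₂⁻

ONs⁻ > NO₃⁻ > HS⁻ > CN⁻ > CH₃O⁻ > NH₂⁻

The more stable X⁻ (or X) is on its own — i.e. the weaker a base it is — the better a leaving group it makes.
ONs⁻: pKₐ(p-O₂NC₆H₄SO₃H) ≈ -3.5
NO₃⁻: pKₐ(HNO₃) ≈ -1.3
HS⁻: pKₐ(H₂S) ≈ 7
CN⁻: pKₐ(HCN) ≈ 9.2
CH₃O⁻: pKₐ(CH₃OH) ≈ 15.5
NH₂⁻: pKₐ(NH₃) ≈ 38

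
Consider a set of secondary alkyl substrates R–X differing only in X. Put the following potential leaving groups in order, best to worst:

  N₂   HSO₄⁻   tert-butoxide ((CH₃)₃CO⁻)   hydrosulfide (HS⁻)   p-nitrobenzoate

N₂: no meaningful conjugate acid; N₂ departs as an exceptionally stable neutral molecule
HSO₄⁻: pKₐ(H₂SO₄) ≈ -3
p-nitrobenzoate: pKₐ(p-nitrobenzoic acid) ≈ 3.4
hydrosulfide (HS⁻): pKₐ(H₂S) ≈ 7
tert-butoxide ((CH₃)₃CO⁻): pKₐ(t-BuOH) ≈ 18

N₂ > HSO₄⁻ > p-nitrobenzoate > hydrosulfide (HS⁻) > tert-butoxide ((CH₃)₃CO⁻)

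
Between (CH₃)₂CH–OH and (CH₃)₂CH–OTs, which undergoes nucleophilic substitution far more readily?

(CH₃)₂CH–OTs

From (CH₃)₂CH–OH the departing group would be OH⁻ (pKₐ(H₂O) ≈ 15.7). Strong base; essentially never leaves without prior activation.
From (CH₃)₂CH–OTs the leaving group is OTs⁻ (pKₐ(p-CH₃C₆H₄SO₃H (TsOH)) ≈ -2.8). Resonance-delocalised arenesulfonate.
(In practice (CH₃)₂CH–OTs is made from (CH₃)₂CH–OH by treatment with TsCl / pyridine, converting the hydroxyl into a tosylate.)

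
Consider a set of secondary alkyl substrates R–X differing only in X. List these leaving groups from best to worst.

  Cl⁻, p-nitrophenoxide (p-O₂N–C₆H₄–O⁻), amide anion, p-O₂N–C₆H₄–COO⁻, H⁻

Leaving-group ability tracks the stability of the departed species; conjugate-acid pKₐ is the usual yardstick (lower pKₐ → better LG).
Cl⁻: pKₐ(HCl) ≈ -7 — moderately weak base
p-O₂N–C₆H₄–COO⁻: pKₐ(p-nitrobenzoic acid) ≈ 3.4 — electron-withdrawing nitro group stabilises the carboxylate
p-nitrophenoxide (p-O₂N–C₆H₄–O⁻): pKₐ(p-nitrophenol) ≈ 7.2 — nitro group delocalises the charge; the classic chromogenic LG
H⁻: pKₐ(H₂) ≈ 36 — extremely strong base; leaves only in special hydride-transfer contexts
amide anion: pKₐ(NH₃) ≈ 38 — extremely strong base; never a leaving group

Cl⁻ > p-O₂N–C₆H₄–COO⁻ > p-nitrophenoxide (p-O₂N–C₆H₄–O⁻) > H⁻ > amide anion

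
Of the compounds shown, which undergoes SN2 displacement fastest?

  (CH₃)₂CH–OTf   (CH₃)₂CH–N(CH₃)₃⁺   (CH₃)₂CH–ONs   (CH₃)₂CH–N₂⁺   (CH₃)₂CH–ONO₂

(CH₃)₂CH–N₂⁺

With the same alkyl group throughout, only the leaving group differentiates the rates.
Rank by basicity of the departing species: weakest base leaves most easily.
(CH₃)₂CH–N₂⁺ loses N₂: no meaningful conjugate acid; N₂ departs as an exceptionally stable neutral molecule
(CH₃)₂CH–OTf loses OTf⁻: pKₐ(CF₃SO₃H (triflic acid)) ≈ -14
(CH₃)₂CH–ONs loses ONs⁻: pKₐ(p-O₂NC₆H₄SO₃H) ≈ -3.5
(CH₃)₂CH–ONO₂ loses NO₃⁻: pKₐ(HNO₃) ≈ -1.3
(CH₃)₂CH–N(CH₃)₃⁺ loses NR'₃: pKₐ(R'₃NH⁺) ≈ 10.7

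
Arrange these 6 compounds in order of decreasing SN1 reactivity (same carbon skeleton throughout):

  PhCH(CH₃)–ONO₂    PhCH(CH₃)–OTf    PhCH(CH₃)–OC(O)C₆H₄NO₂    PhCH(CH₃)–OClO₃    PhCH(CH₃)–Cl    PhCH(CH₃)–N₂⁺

PhCH(CH₃)–N₂⁺ > PhCH(CH₃)–OTf > PhCH(CH₃)–OClO₃ > PhCH(CH₃)–Cl > PhCH(CH₃)–ONO₂ > PhCH(CH₃)–OC(O)C₆H₄NO₂

With the same alkyl group throughout, only the leaving group differentiates the rates.
Rank by basicity of the departing species: weakest base leaves most easily.
PhCH(CH₃)–N₂⁺ loses N₂: no meaningful conjugate acid; N₂ departs as an exceptionally stable neutral molecule
PhCH(CH₃)–OTf loses OTf⁻: pKₐ(CF₃SO₃H (triflic acid)) ≈ -14
PhCH(CH₃)–OClO₃ loses ClO₄⁻: pKₐ(HClO₄) ≈ -10
PhCH(CH₃)–Cl loses Cl⁻: pKₐ(HCl) ≈ -7
PhCH(CH₃)–ONO₂ loses NO₃⁻: pKₐ(HNO₃) ≈ -1.3
PhCH(CH₃)–OC(O)C₆H₄NO₂ loses p-O₂N–C₆H₄–COO⁻: pKₐ(p-nitrobenzoic acid) ≈ 3.4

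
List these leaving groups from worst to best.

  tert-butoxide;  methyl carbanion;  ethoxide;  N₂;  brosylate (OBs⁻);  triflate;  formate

The more stable X⁻ (or X) is on its own — i.e. the weaker a base it is — the better a leaving group it makes.
N₂: no meaningful conjugate acid; N₂ departs as an exceptionally stable neutral molecule
triflate: pKₐ(CF₃SO₃H (triflic acid)) ≈ -14
brosylate (OBs⁻): pKₐ(p-BrC₆H₄SO₃H) ≈ -2.8 — arenesulfonate with a p-bromo substituent
formate: pKₐ(HCOOH) ≈ 3.8
ethoxide: pKₐ(CH₃CH₂OH) ≈ 16 — strong base; alkoxides do not leave unassisted
tert-butoxide: pKₐ(t-BuOH) ≈ 18
methyl carbanion: pKₐ(CH₄) ≈ 48 — unstabilised carbanion; the worst conceivable leaving group
The question asks for worst first, so the sequence is read in increasing leaving-group ability.

methyl carbanion < tert-butoxide < ethoxide < formate < brosylate (OBs⁻) < triflate < N₂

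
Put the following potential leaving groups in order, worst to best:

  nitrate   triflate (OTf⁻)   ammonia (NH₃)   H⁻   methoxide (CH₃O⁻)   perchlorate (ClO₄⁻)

H⁻ < methoxide (CH₃O⁻) < ammonia (NH₃) < nitrate < perchlorate (ClO₄⁻) < triflate (OTf⁻)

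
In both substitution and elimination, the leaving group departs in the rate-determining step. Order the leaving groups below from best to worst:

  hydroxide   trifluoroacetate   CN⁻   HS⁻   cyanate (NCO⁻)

Leaving-group ability tracks the stability of the departed species; conjugate-acid pKₐ is the usual yardstick (lower pKₐ → better LG).
trifluoroacetate: pKₐ(CF₃COOH) ≈ 0.2
cyanate (NCO⁻): pKₐ(HOCN) ≈ 3.5
HS⁻: pKₐ(H₂S) ≈ 7 — larger and more polarisable than the oxygen analogue
CN⁻: pKₐ(HCN) ≈ 9.2
hydroxide: pKₐ(H₂O) ≈ 15.7

trifluoroacetate > cyanate (NCO⁻) > HS⁻ > CN⁻ > hydroxide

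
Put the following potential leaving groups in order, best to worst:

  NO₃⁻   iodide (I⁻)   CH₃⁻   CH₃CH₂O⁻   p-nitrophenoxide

iodide (I⁻): pKₐ(HI) ≈ -10
NO₃⁻: pKₐ(HNO₃) ≈ -1.3
p-nitrophenoxide: pKₐ(p-nitrophenol) ≈ 7.2
CH₃CH₂O⁻: pKₐ(CH₃CH₂OH) ≈ 16
CH₃⁻: pKₐ(CH₄) ≈ 48

iodide (I⁻) > NO₃⁻ > p-nitrophenoxide > CH₃CH₂O⁻ > CH₃⁻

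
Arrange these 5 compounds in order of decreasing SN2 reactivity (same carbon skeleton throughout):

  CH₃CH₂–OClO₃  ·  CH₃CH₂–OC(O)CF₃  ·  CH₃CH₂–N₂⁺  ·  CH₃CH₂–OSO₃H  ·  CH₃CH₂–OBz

CH₃CH₂–N₂⁺ > CH₃CH₂–OClO₃ > CH₃CH₂–OSO₃H > CH₃CH₂–OC(O)CF₃ > CH₃CH₂–OBz

With the same alkyl group throughout, only the leaving group differentiates the rates.
A good leaving group is a weak base: the lower the pKₐ of its conjugate acid, the more readily it departs.
CH₃CH₂–N₂⁺ loses N₂: no meaningful conjugate acid; N₂ departs as an exceptionally stable neutral molecule
CH₃CH₂–OClO₃ loses ClO₄⁻: pKₐ(HClO₄) ≈ -10
CH₃CH₂–OSO₃H loses HSO₄⁻: pKₐ(H₂SO₄) ≈ -3
CH₃CH₂–OC(O)CF₃ loses CF₃COO⁻: pKₐ(CF₃COOH) ≈ 0.2
CH₃CH₂–OBz loses PhCOO⁻: pKₐ(C₆H₅COOH) ≈ 4.2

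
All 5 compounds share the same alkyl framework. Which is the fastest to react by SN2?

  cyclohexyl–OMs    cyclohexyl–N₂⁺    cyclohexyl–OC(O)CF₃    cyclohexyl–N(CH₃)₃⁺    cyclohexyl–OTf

cyclohexyl–N₂⁺

The skeletons are identical, so relative rate is governed entirely by leaving-group ability.
Rank by basicity of the departing species: weakest base leaves most easily.
cyclohexyl–N₂⁺ loses N₂: no meaningful conjugate acid; N₂ departs as an exceptionally stable neutral molecule
cyclohexyl–OTf loses OTf⁻: pKₐ(CF₃SO₃H (triflic acid)) ≈ -14
cyclohexyl–OMs loses OMs⁻: pKₐ(CH₃SO₃H (MsOH)) ≈ -1.9
cyclohexyl–OC(O)CF₃ loses CF₃COO⁻: pKₐ(CF₃COOH) ≈ 0.2
cyclohexyl–N(CH₃)₃⁺ loses NR'₃: pKₐ(R'₃NH⁺) ≈ 10.7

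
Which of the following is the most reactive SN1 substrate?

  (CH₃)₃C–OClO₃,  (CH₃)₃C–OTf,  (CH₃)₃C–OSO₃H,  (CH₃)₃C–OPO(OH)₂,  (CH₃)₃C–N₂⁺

(CH₃)₃C–N₂⁺

Same R in every case — rank the leaving groups.
Rank by basicity of the departing species: weakest base leaves most easily.
(CH₃)₃C–N₂⁺ loses N₂: no meaningful conjugate acid; N₂ departs as an exceptionally stable neutral molecule
(CH₃)₃C–OTf loses OTf⁻: pKₐ(CF₃SO₃H (triflic acid)) ≈ -14
(CH₃)₃C–OClO₃ loses ClO₄⁻: pKₐ(HClO₄) ≈ -10
(CH₃)₃C–OSO₃H loses HSO₄⁻: pKₐ(H₂SO₄) ≈ -3
(CH₃)₃C–OPO(OH)₂ loses H₂PO₄⁻: pKₐ(H₃PO₄) ≈ 2.1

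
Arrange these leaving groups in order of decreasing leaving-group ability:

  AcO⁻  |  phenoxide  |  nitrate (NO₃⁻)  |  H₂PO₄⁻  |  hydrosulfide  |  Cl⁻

The more stable X⁻ (or X) is on its own — i.e. the weaker a base it is — the better a leaving group it makes.
Cl⁻: pKₐ(HCl) ≈ -7
nitrate (NO₃⁻): pKₐ(HNO₃) ≈ -1.3 — resonance-delocalised over three oxygens
H₂PO₄⁻: pKₐ(H₃PO₄) ≈ 2.1
AcO⁻: pKₐ(CH₃COOH) ≈ 4.8 — resonance-stabilised but still a weak base
hydrosulfide: pKₐ(H₂S) ≈ 7
phenoxide: pKₐ(C₆H₅OH (phenol)) ≈ 10 — resonance into the ring helps, but still a poor LG

Cl⁻ > nitrate (NO₃⁻) > H₂PO₄⁻ > AcO⁻ > hydrosulfide > phenoxide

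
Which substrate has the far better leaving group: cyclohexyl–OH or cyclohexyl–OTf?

cyclohexyl–OTf

From cyclohexyl–OH the departing group would be OH⁻ (pKₐ(H₂O) ≈ 15.7). Strong base; essentially never leaves without prior activation.
From cyclohexyl–OTf the leaving group is OTf⁻ (pKₐ(CF₃SO₃H (triflic acid)) ≈ -14). Charge spread over three oxygens and a CF₃ group; the premier leaving group in synthesis.
(In practice cyclohexyl–OTf is made from cyclohexyl–OH by treatment with Tf₂O / 2,6-lutidine, converting the hydroxyl into a triflate.)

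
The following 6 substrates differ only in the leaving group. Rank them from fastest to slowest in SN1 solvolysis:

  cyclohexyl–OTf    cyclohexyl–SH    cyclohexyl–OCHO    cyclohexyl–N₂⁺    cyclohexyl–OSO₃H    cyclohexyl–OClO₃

Identical carbon frameworks mean the comparison reduces to leaving-group quality.
Leaving-group ability tracks the stability of the departed species; conjugate-acid pKₐ is the usual yardstick (lower pKₐ → better LG).
cyclohexyl–N₂⁺ loses N₂: no meaningful conjugate acid; N₂ departs as an exceptionally stable neutral molecule
cyclohexyl–OTf loses OTf⁻: pKₐ(CF₃SO₃H (triflic acid)) ≈ -14
cyclohexyl–OClO₃ loses ClO₄⁻: pKₐ(HClO₄) ≈ -10
cyclohexyl–OSO₃H loses HSO₄⁻: pKₐ(H₂SO₄) ≈ -3
cyclohexyl–OCHO loses HCOO⁻: pKₐ(HCOOH) ≈ 3.8
cyclohexyl–SH loses HS⁻: pKₐ(H₂S) ≈ 7

cyclohexyl–N₂⁺ > cyclohexyl–OTf > cyclohexyl–OClO₃ > cyclohexyl–OSO₃H > cyclohexyl–OCHO > cyclohexyl–SH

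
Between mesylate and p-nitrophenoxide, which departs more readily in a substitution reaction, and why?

mesylate

mesylate is the better leaving group.
pKₐ(CH₃SO₃H (MsOH)) ≈ -1.9 versus pKₐ(p-nitrophenol) ≈ 7.2: mesylate is the much weaker base.
Resonance-delocalised alkanesulfonate.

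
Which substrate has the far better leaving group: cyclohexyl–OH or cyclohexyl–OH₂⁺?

From cyclohexyl–OH the departing group would be OH⁻ (pKₐ(H₂O) ≈ 15.7). Strong base; essentially never leaves without prior activation.
From cyclohexyl–OH₂⁺ the leaving group is H₂O (pKₐ(H₃O⁺) ≈ -1.7). Neutral; leaves from a protonated alcohol (R–OH₂⁺).
(In practice cyclohexyl–OH₂⁺ is made from cyclohexyl–OH by protonation with strong acid, converting the leaving group from hydroxide to neutral water.)

cyclohexyl–OH₂⁺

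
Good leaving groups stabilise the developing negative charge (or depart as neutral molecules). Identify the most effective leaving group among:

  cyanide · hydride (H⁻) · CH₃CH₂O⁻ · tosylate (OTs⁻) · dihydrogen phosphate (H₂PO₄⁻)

The more stable X⁻ (or X) is on its own — i.e. the weaker a base it is — the better a leaving group it makes.
tosylate (OTs⁻): pKₐ(p-CH₃C₆H₄SO₃H (TsOH)) ≈ -2.8
dihydrogen phosphate (H₂PO₄⁻): pKₐ(H₃PO₄) ≈ 2.1
cyanide: pKₐ(HCN) ≈ 9.2
CH₃CH₂O⁻: pKₐ(CH₃CH₂OH) ≈ 16
hydride (H⁻): pKₐ(H₂) ≈ 36

tosylate (OTs⁻)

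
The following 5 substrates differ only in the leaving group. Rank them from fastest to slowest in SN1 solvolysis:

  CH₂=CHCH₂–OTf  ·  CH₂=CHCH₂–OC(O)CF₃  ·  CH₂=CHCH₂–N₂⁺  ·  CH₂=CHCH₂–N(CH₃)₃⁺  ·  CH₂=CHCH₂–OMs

CH₂=CHCH₂–N₂⁺ > CH₂=CHCH₂–OTf > CH₂=CHCH₂–OMs > CH₂=CHCH₂–OC(O)CF₃ > CH₂=CHCH₂–N(CH₃)₃⁺

The skeletons are identical, so relative rate is governed entirely by leaving-group ability.
Leaving-group ability tracks the stability of the departed species; conjugate-acid pKₐ is the usual yardstick (lower pKₐ → better LG).
CH₂=CHCH₂–N₂⁺ loses N₂: no meaningful conjugate acid; N₂ departs as an exceptionally stable neutral molecule
CH₂=CHCH₂–OTf loses OTf⁻: pKₐ(CF₃SO₃H (triflic acid)) ≈ -14
CH₂=CHCH₂–OMs loses OMs⁻: pKₐ(CH₃SO₃H (MsOH)) ≈ -1.9
CH₂=CHCH₂–OC(O)CF₃ loses CF₃COO⁻: pKₐ(CF₃COOH) ≈ 0.2
CH₂=CHCH₂–N(CH₃)₃⁺ loses NR'₃: pKₐ(R'₃NH⁺) ≈ 10.7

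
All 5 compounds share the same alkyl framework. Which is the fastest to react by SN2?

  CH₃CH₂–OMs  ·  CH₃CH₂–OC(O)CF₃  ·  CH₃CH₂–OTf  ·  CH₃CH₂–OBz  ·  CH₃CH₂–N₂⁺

CH₃CH₂–N₂⁺

Same R in every case — rank the leaving groups.
A good leaving group is a weak base: the lower the pKₐ of its conjugate acid, the more readily it departs.
CH₃CH₂–N₂⁺ loses N₂: no meaningful conjugate acid; N₂ departs as an exceptionally stable neutral molecule
CH₃CH₂–OTf loses OTf⁻: pKₐ(CF₃SO₃H (triflic acid)) ≈ -14
CH₃CH₂–OMs loses OMs⁻: pKₐ(CH₃SO₃H (MsOH)) ≈ -1.9
CH₃CH₂–OC(O)CF₃ loses CF₃COO⁻: pKₐ(CF₃COOH) ≈ 0.2
CH₃CH₂–OBz loses PhCOO⁻: pKₐ(C₆H₅COOH) ≈ 4.2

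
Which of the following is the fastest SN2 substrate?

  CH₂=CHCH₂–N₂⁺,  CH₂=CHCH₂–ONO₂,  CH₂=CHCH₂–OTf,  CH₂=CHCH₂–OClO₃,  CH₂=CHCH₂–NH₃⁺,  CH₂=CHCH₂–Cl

CH₂=CHCH₂–N₂⁺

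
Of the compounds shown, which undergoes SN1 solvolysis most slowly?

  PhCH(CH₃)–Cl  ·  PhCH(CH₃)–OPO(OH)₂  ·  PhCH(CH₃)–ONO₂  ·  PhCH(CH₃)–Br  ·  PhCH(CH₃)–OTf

PhCH(CH₃)–OPO(OH)₂

The skeletons are identical, so relative rate is governed entirely by leaving-group ability.
Rank by basicity of the departing species: weakest base leaves most easily.
PhCH(CH₃)–OTf loses OTf⁻: pKₐ(CF₃SO₃H (triflic acid)) ≈ -14
PhCH(CH₃)–Br loses Br⁻: pKₐ(HBr) ≈ -9
PhCH(CH₃)–Cl loses Cl⁻: pKₐ(HCl) ≈ -7
PhCH(CH₃)–ONO₂ loses NO₃⁻: pKₐ(HNO₃) ≈ -1.3
PhCH(CH₃)–OPO(OH)₂ loses H₂PO₄⁻: pKₐ(H₃PO₄) ≈ 2.1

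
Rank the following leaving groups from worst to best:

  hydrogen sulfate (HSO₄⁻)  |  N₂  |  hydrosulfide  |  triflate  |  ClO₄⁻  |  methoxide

methoxide < hydrosulfide < hydrogen sulfate (HSO₄⁻) < ClO₄⁻ < triflate < N₂

Leaving-group ability tracks the stability of the departed species; conjugate-acid pKₐ is the usual yardstick (lower pKₐ → better LG).
N₂: no meaningful conjugate acid; N₂ departs as an exceptionally stable neutral molecule
triflate: pKₐ(CF₃SO₃H (triflic acid)) ≈ -14
ClO₄⁻: pKₐ(HClO₄) ≈ -10 — extremely weak base; rarely used for safety reasons
hydrogen sulfate (HSO₄⁻): pKₐ(H₂SO₄) ≈ -3
hydrosulfide: pKₐ(H₂S) ≈ 7 — larger and more polarisable than the oxygen analogue
methoxide: pKₐ(CH₃OH) ≈ 15.5 — strong base; alkoxides do not leave unassisted
Reversing gives the worst-to-best order requested.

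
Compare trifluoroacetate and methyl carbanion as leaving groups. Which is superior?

trifluoroacetate is the better leaving group.
pKₐ(CF₃COOH) ≈ 0.2 versus pKₐ(CH₄) ≈ 48: trifluoroacetate is the much weaker base.
Strongly electron-withdrawing CF₃ stabilises the carboxylate.

trifluoroacetate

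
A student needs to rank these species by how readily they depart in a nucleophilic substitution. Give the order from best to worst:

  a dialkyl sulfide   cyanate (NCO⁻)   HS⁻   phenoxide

Leaving-group ability tracks the stability of the departed species; conjugate-acid pKₐ is the usual yardstick (lower pKₐ → better LG).
a dialkyl sulfide: pKₐ(R'₂SH⁺) ≈ -7
cyanate (NCO⁻): pKₐ(HOCN) ≈ 3.5
HS⁻: pKₐ(H₂S) ≈ 7
phenoxide: pKₐ(C₆H₅OH (phenol)) ≈ 10 — resonance into the ring helps, but still a poor LG

a dialkyl sulfide > cyanate (NCO⁻) > HS⁻ > phenoxide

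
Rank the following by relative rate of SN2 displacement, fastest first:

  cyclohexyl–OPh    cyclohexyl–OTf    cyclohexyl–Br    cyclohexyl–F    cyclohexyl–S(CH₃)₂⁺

Identical carbon frameworks mean the comparison reduces to leaving-group quality.
The more stable X⁻ (or X) is on its own — i.e. the weaker a base it is — the better a leaving group it makes.
cyclohexyl–OTf loses OTf⁻: pKₐ(CF₃SO₃H (triflic acid)) ≈ -14
cyclohexyl–Br loses Br⁻: pKₐ(HBr) ≈ -9
cyclohexyl–S(CH₃)₂⁺ loses SR'₂: pKₐ(R'₂SH⁺) ≈ -7
cyclohexyl–F loses F⁻: pKₐ(HF) ≈ 3.2
cyclohexyl–OPh loses PhO⁻: pKₐ(C₆H₅OH (phenol)) ≈ 10

cyclohexyl–OTf > cyclohexyl–Br > cyclohexyl–S(CH₃)₂⁺ > cyclohexyl–F > cyclohexyl–OPh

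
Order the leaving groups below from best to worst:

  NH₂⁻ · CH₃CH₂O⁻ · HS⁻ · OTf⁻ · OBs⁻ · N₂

N₂ > OTf⁻ > OBs⁻ > HS⁻ > CH₃CH₂O⁻ > NH₂⁻

N₂: no meaningful conjugate acid; N₂ departs as an exceptionally stable neutral molecule
OTf⁻: pKₐ(CF₃SO₃H (triflic acid)) ≈ -14 — charge spread over three oxygens and a CF₃ group; the premier leaving group in synthesis
OBs⁻: pKₐ(p-BrC₆H₄SO₃H) ≈ -2.8
HS⁻: pKₐ(H₂S) ≈ 7
CH₃CH₂O⁻: pKₐ(CH₃CH₂OH) ≈ 16
NH₂⁻: pKₐ(NH₃) ≈ 38 — extremely strong base; never a leaving group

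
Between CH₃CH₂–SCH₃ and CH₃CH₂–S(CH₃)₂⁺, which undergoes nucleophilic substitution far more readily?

From CH₃CH₂–SCH₃ the departing group would be RS⁻ (pKₐ(RSH (a thiol)) ≈ 10.5). Moderately basic; rarely leaves without activation.
From CH₃CH₂–S(CH₃)₂⁺ the leaving group is SR'₂ (pKₐ(R'₂SH⁺) ≈ -7). Neutral; leaves from a sulfonium salt (R–SR'₂⁺).
(In practice CH₃CH₂–S(CH₃)₂⁺ is made from CH₃CH₂–SCH₃ by S-methylation with CH₃I, allowing neutral dimethyl sulfide, rather than methanethiolate, to depart.)

CH₃CH₂–S(CH₃)₂⁺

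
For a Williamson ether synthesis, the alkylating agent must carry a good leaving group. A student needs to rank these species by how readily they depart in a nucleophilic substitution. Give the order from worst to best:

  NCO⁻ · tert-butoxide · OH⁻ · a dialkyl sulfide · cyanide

The more stable X⁻ (or X) is on its own — i.e. the weaker a base it is — the better a leaving group it makes.
a dialkyl sulfide: pKₐ(R'₂SH⁺) ≈ -7 — neutral; leaves from a sulfonium salt (R–SR'₂⁺)
NCO⁻: pKₐ(HOCN) ≈ 3.5
cyanide: pKₐ(HCN) ≈ 9.2 — sp carbon stabilises the charge somewhat, but still a poor LG
OH⁻: pKₐ(H₂O) ≈ 15.7 — strong base; essentially never leaves without prior activation
tert-butoxide: pKₐ(t-BuOH) ≈ 18 — bulky, strongly basic alkoxide
Reversing gives the worst-to-best order requested.

tert-butoxide < OH⁻ < cyanide < NCO⁻ < a dialkyl sulfide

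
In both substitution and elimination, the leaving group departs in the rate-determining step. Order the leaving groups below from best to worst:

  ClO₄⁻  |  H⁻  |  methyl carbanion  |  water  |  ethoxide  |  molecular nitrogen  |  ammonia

molecular nitrogen > ClO₄⁻ > water > ammonia > ethoxide > H⁻ > methyl carbanion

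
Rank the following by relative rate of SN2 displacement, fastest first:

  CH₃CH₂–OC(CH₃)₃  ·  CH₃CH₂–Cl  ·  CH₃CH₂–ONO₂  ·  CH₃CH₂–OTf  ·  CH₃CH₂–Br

The skeletons are identical, so relative rate is governed entirely by leaving-group ability.
Rank by basicity of the departing species: weakest base leaves most easily.
CH₃CH₂–OTf loses OTf⁻: pKₐ(CF₃SO₃H (triflic acid)) ≈ -14
CH₃CH₂–Br loses Br⁻: pKₐ(HBr) ≈ -9
CH₃CH₂–Cl loses Cl⁻: pKₐ(HCl) ≈ -7
CH₃CH₂–ONO₂ loses NO₃⁻: pKₐ(HNO₃) ≈ -1.3
CH₃CH₂–OC(CH₃)₃ loses (CH₃)₃CO⁻: pKₐ(t-BuOH) ≈ 18

CH₃CH₂–OTf > CH₃CH₂–Br > CH₃CH₂–Cl > CH₃CH₂–ONO₂ > CH₃CH₂–OC(CH₃)₃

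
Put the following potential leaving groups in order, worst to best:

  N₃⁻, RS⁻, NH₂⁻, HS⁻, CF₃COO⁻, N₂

Leaving-group ability tracks the stability of the departed species; conjugate-acid pKₐ is the usual yardstick (lower pKₐ → better LG).
N₂: no meaningful conjugate acid; N₂ departs as an exceptionally stable neutral molecule
CF₃COO⁻: pKₐ(CF₃COOH) ≈ 0.2 — strongly electron-withdrawing CF₃ stabilises the carboxylate
N₃⁻: pKₐ(HN₃) ≈ 4.7 — linear, resonance-stabilised
HS⁻: pKₐ(H₂S) ≈ 7 — larger and more polarisable than the oxygen analogue
RS⁻: pKₐ(RSH (a thiol)) ≈ 10.5 — moderately basic; rarely leaves without activation
NH₂⁻: pKₐ(NH₃) ≈ 38 — extremely strong base; never a leaving group
Listed from poorest to best leaving group as asked.

NH₂⁻ < RS⁻ < HS⁻ < N₃⁻ < CF₃COO⁻ < N₂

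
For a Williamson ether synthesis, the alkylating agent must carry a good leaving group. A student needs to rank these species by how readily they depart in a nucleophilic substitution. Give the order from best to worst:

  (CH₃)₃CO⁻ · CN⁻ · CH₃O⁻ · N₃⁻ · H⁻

N₃⁻: pKₐ(HN₃) ≈ 4.7
CN⁻: pKₐ(HCN) ≈ 9.2
CH₃O⁻: pKₐ(CH₃OH) ≈ 15.5
(CH₃)₃CO⁻: pKₐ(t-BuOH) ≈ 18
H⁻: pKₐ(H₂) ≈ 36

N₃⁻ > CN⁻ > CH₃O⁻ > (CH₃)₃CO⁻ > H⁻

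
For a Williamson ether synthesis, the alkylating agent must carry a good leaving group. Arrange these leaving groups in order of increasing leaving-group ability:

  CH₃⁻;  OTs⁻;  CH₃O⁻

Rank by basicity of the departing species: weakest base leaves most easily.
OTs⁻: pKₐ(p-CH₃C₆H₄SO₃H (TsOH)) ≈ -2.8
CH₃O⁻: pKₐ(CH₃OH) ≈ 15.5
CH₃⁻: pKₐ(CH₄) ≈ 48 — unstabilised carbanion; the worst conceivable leaving group
Listed from poorest to best leaving group as asked.

CH₃⁻ < CH₃O⁻ < OTs⁻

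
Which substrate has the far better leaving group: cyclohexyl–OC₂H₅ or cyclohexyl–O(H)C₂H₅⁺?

From cyclohexyl–OC₂H₅ the departing group would be CH₃CH₂O⁻ (pKₐ(CH₃CH₂OH) ≈ 16). Strong base; alkoxides do not leave unassisted.
From cyclohexyl–O(H)C₂H₅⁺ the leaving group is R'OH (pKₐ(R'OH₂⁺) ≈ -2.4). Neutral; leaves from a protonated ether (an oxonium ion, R–O(H)R'⁺).
(In practice cyclohexyl–O(H)C₂H₅⁺ is made from cyclohexyl–OC₂H₅ by protonation with concentrated HBr, allowing neutral ethanol, rather than ethoxide, to depart.)

cyclohexyl–O(H)C₂H₅⁺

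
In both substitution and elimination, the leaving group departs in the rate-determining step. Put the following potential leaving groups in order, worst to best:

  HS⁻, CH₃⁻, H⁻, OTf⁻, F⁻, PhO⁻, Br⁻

CH₃⁻ < H⁻ < PhO⁻ < HS⁻ < F⁻ < Br⁻ < OTf⁻

Rank by basicity of the departing species: weakest base leaves most easily.
OTf⁻: pKₐ(CF₃SO₃H (triflic acid)) ≈ -14 — charge spread over three oxygens and a CF₃ group; the premier leaving group in synthesis
Br⁻: pKₐ(HBr) ≈ -9 — weak base; good leaving group
F⁻: pKₐ(HF) ≈ 3.2
HS⁻: pKₐ(H₂S) ≈ 7 — larger and more polarisable than the oxygen analogue
PhO⁻: pKₐ(C₆H₅OH (phenol)) ≈ 10 — resonance into the ring helps, but still a poor LG
H⁻: pKₐ(H₂) ≈ 36
CH₃⁻: pKₐ(CH₄) ≈ 48 — unstabilised carbanion; the worst conceivable leaving group
Reversing gives the worst-to-best order requested.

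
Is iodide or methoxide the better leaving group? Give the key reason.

iodide is the better leaving group.
pKₐ(HI) ≈ -10 versus pKₐ(CH₃OH) ≈ 15.5: iodide is the much weaker base.
Large, highly polarisable; very weak base.

iodide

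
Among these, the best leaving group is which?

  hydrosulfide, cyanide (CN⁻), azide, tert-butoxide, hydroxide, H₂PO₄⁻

A good leaving group is a weak base: the lower the pKₐ of its conjugate acid, the more readily it departs.
H₂PO₄⁻: pKₐ(H₃PO₄) ≈ 2.1
azide: pKₐ(HN₃) ≈ 4.7
hydrosulfide: pKₐ(H₂S) ≈ 7
cyanide (CN⁻): pKₐ(HCN) ≈ 9.2
hydroxide: pKₐ(H₂O) ≈ 15.7
tert-butoxide: pKₐ(t-BuOH) ≈ 18

H₂PO₄⁻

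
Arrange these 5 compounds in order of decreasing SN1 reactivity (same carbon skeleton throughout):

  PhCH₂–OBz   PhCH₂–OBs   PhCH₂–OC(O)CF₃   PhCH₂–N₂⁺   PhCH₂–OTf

Same R in every case — rank the leaving groups.
Rank by basicity of the departing species: weakest base leaves most easily.
PhCH₂–N₂⁺ loses N₂: no meaningful conjugate acid; N₂ departs as an exceptionally stable neutral molecule
PhCH₂–OTf loses OTf⁻: pKₐ(CF₃SO₃H (triflic acid)) ≈ -14
PhCH₂–OBs loses OBs⁻: pKₐ(p-BrC₆H₄SO₃H) ≈ -2.8
PhCH₂–OC(O)CF₃ loses CF₃COO⁻: pKₐ(CF₃COOH) ≈ 0.2
PhCH₂–OBz loses PhCOO⁻: pKₐ(C₆H₅COOH) ≈ 4.2

PhCH₂–N₂⁺ > PhCH₂–OTf > PhCH₂–OBs > PhCH₂–OC(O)CF₃ > PhCH₂–OBz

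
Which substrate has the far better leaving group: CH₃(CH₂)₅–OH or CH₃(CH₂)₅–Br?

CH₃(CH₂)₅–Br

From CH₃(CH₂)₅–OH the departing group would be OH⁻ (pKₐ(H₂O) ≈ 15.7). Strong base; essentially never leaves without prior activation.
From CH₃(CH₂)₅–Br the leaving group is Br⁻ (pKₐ(HBr) ≈ -9). Weak base; good leaving group.
(In practice CH₃(CH₂)₅–Br is made from CH₃(CH₂)₅–OH by treatment with PBr₃, replacing the hydroxyl with bromide.)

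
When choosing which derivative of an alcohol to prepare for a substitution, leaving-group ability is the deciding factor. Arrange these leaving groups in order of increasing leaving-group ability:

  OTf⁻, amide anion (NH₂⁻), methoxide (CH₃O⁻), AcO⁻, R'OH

amide anion (NH₂⁻) < methoxide (CH₃O⁻) < AcO⁻ < R'OH < OTf⁻

OTf⁻: pKₐ(CF₃SO₃H (triflic acid)) ≈ -14
R'OH: pKₐ(R'OH₂⁺) ≈ -2.4 — neutral; leaves from a protonated ether (an oxonium ion, R–O(H)R'⁺)
AcO⁻: pKₐ(CH₃COOH) ≈ 4.8
methoxide (CH₃O⁻): pKₐ(CH₃OH) ≈ 15.5 — strong base; alkoxides do not leave unassisted
amide anion (NH₂⁻): pKₐ(NH₃) ≈ 38
Reversing gives the worst-to-best order requested.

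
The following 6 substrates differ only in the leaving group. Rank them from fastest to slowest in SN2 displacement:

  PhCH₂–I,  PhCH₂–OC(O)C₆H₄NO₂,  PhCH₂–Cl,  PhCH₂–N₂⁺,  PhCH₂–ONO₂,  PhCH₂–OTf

PhCH₂–N₂⁺ > PhCH₂–OTf > PhCH₂–I > PhCH₂–Cl > PhCH₂–ONO₂ > PhCH₂–OC(O)C₆H₄NO₂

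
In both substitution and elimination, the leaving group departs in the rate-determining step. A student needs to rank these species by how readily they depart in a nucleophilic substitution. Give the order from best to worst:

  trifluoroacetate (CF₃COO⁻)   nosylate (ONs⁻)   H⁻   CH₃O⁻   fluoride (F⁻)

The more stable X⁻ (or X) is on its own — i.e. the weaker a base it is — the better a leaving group it makes.
nosylate (ONs⁻): pKₐ(p-O₂NC₆H₄SO₃H) ≈ -3.5
trifluoroacetate (CF₃COO⁻): pKₐ(CF₃COOH) ≈ 0.2 — strongly electron-withdrawing CF₃ stabilises the carboxylate
fluoride (F⁻): pKₐ(HF) ≈ 3.2 — small and strongly basic; the poor halide leaving group
CH₃O⁻: pKₐ(CH₃OH) ≈ 15.5 — strong base; alkoxides do not leave unassisted
H⁻: pKₐ(H₂) ≈ 36 — extremely strong base; leaves only in special hydride-transfer contexts

nosylate (ONs⁻) > trifluoroacetate (CF₃COO⁻) > fluoride (F⁻) > CH₃O⁻ > H⁻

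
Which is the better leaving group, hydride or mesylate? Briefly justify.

mesylate

mesylate is the better leaving group.
pKₐ(CH₃SO₃H (MsOH)) ≈ -1.9 versus pKₐ(H₂) ≈ 36: mesylate is the much weaker base.
Resonance-delocalised alkanesulfonate.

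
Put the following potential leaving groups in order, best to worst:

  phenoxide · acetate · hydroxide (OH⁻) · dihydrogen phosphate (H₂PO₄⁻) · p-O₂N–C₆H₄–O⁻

dihydrogen phosphate (H₂PO₄⁻): pKₐ(H₃PO₄) ≈ 2.1 — moderate base; biological leaving group after further activation
acetate: pKₐ(CH₃COOH) ≈ 4.8
p-O₂N–C₆H₄–O⁻: pKₐ(p-nitrophenol) ≈ 7.2 — nitro group delocalises the charge; the classic chromogenic LG
phenoxide: pKₐ(C₆H₅OH (phenol)) ≈ 10 — resonance into the ring helps, but still a poor LG
hydroxide (OH⁻): pKₐ(H₂O) ≈ 15.7 — strong base; essentially never leaves without prior activation

dihydrogen phosphate (H₂PO₄⁻) > acetate > p-O₂N–C₆H₄–O⁻ > phenoxide > hydroxide (OH⁻)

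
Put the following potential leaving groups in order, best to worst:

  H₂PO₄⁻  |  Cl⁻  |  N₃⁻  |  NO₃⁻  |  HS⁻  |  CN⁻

The more stable X⁻ (or X) is on its own — i.e. the weaker a base it is — the better a leaving group it makes.
Cl⁻: pKₐ(HCl) ≈ -7
NO₃⁻: pKₐ(HNO₃) ≈ -1.3 — resonance-delocalised over three oxygens
H₂PO₄⁻: pKₐ(H₃PO₄) ≈ 2.1 — moderate base; biological leaving group after further activation
N₃⁻: pKₐ(HN₃) ≈ 4.7 — linear, resonance-stabilised
HS⁻: pKₐ(H₂S) ≈ 7 — larger and more polarisable than the oxygen analogue
CN⁻: pKₐ(HCN) ≈ 9.2 — sp carbon stabilises the charge somewhat, but still a poor LG

Cl⁻ > NO₃⁻ > H₂PO₄⁻ > N₃⁻ > HS⁻ > CN⁻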